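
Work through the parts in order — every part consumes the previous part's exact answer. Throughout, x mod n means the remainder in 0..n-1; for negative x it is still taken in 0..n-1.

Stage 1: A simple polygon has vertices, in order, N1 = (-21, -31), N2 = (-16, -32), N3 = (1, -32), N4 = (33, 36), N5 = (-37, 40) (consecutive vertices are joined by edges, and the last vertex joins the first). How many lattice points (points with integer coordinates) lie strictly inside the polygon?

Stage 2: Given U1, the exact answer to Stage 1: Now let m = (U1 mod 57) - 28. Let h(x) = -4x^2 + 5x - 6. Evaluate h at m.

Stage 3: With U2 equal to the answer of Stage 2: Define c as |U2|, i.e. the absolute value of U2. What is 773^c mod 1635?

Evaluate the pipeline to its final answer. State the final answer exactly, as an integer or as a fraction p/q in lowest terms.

Stage 1: cross terms: (-21*-32 - -16*-31)=176, (-16*-32 - 1*-32)=544, (1*36 - 33*-32)=1092, (33*40 - -37*36)=2652, (-37*-31 - -21*40)=1987; twice the area = |6451| = 6451; area = 6451/2; boundary points = 1 + 17 + 4 + 2 + 1 = 25; strictly interior points = area - boundary/2 + 1 = 3214; answer 3214
Stage 2: U1 = 3214; m = -6; -4*(-6)^2 + 5*(-6)^1 - 6 = (-144) + (-30) + (-6) = -180; answer -180
Stage 3: U2 = -180; c = 180; squarings mod 1635: 773^1=773, 773^2=754, 773^4=1171, 773^8=1111, 773^16=1531, 773^32=1006, 773^64=1606, 773^128=841; 773^180 = 773^4 * 773^16 * 773^32 * 773^128 = 481 (mod 1635); answer 481

481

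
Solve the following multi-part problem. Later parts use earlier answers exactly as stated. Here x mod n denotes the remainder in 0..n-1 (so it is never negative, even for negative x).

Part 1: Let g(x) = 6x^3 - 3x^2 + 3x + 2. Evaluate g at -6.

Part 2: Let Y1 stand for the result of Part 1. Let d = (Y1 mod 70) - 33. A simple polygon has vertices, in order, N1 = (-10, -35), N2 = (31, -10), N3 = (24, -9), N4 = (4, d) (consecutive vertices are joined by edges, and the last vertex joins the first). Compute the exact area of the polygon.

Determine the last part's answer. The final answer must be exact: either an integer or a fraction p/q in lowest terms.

810

Part 1: 6*(-6)^3 - 3*(-6)^2 + 3*(-6)^1 + 2 = (-1296) + (-108) + (-18) + (2) = -1420; answer -1420
Part 2: Y1 = -1420; d = 17; cross terms: (-10*-10 - 31*-35)=1185, (31*-9 - 24*-10)=-39, (24*17 - 4*-9)=444, (4*-35 - -10*17)=30; twice the area = |1620| = 1620; area = 810; answer 810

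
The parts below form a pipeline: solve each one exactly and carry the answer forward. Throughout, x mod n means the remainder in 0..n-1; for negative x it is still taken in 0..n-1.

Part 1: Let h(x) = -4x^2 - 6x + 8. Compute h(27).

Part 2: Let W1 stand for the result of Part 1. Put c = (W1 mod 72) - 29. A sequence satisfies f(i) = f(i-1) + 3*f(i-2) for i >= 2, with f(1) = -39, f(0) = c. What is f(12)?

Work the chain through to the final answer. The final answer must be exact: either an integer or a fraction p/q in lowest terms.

Part 1: -4*(27)^2 - 6*(27)^1 + 8 = (-2916) + (-162) + (8) = -3070; answer -3070
Part 2: W1 = -3070; c = -3; f(2) = 1*(-39) + 3*(-3) = -48; iterating: f(2)=-48, f(3)=-165, f(4)=-309, f(5)=-804, f(6)=-1731, f(7)=-4143, f(8)=-9336, f(9)=-21765, f(10)=-49773, f(11)=-115068, f(12)=-264387; answer -264387

-264387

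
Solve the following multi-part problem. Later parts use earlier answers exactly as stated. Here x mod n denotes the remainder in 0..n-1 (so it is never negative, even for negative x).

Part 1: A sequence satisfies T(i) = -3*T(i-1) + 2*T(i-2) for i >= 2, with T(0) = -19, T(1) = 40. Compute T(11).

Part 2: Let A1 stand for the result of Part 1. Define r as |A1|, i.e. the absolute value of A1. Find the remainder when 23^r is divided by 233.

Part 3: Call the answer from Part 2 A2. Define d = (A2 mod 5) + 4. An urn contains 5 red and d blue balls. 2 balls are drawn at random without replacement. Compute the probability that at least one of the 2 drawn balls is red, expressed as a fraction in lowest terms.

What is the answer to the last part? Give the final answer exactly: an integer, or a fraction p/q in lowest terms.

25/39

Part 1: T(2) = -3*(40) + 2*(-19) = -158; iterating: T(2)=-158, T(3)=554, T(4)=-1978, T(5)=7042, T(6)=-25082, T(7)=89330, T(8)=-318154, T(9)=1133122, T(10)=-4035674, T(11)=14373266; answer 14373266
Part 2: A1 = 14373266; r = 14373266; squarings mod 233: 23^1=23, 23^2=63, 23^4=8, 23^8=64, 23^16=135, 23^32=51, 23^64=38, 23^128=46, 23^256=19, 23^512=128, 23^1024=74, 23^2048=117, 23^4096=175, 23^8192=102, 23^16384=152, 23^32768=37, 23^65536=204, 23^131072=142, 23^262144=126, 23^524288=32, 23^1048576=92, 23^2097152=76, 23^4194304=184, 23^8388608=71; 23^14373266 = 23^2 * 23^16 * 23^128 * 23^256 * 23^4096 * 23^16384 * 23^65536 * 23^131072 * 23^524288 * 23^1048576 * 23^4194304 * 23^8388608 = 204 (mod 233); answer 204
Part 3: A2 = 204; d = 8; total draws C(13,2) = 78; complement C(8,2) = 28; favorable 78 - 28 = 50; P = 25/39; answer 25/39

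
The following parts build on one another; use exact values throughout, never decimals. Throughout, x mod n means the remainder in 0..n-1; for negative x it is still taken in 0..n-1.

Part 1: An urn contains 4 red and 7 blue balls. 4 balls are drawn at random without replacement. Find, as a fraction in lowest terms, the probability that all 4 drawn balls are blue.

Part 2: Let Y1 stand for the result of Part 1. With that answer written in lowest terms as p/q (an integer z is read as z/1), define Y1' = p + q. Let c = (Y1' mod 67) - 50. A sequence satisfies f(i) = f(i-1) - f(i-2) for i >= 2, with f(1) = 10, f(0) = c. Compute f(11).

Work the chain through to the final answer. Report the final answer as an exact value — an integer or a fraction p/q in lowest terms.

-54

Part 1: total draws C(11,4) = 330; favorable C(7,4) = 35; P = 7/66; answer 7/66
Part 2: Y1 = 7/66; threaded value p + q = 73; c = -44; f(2) = 1*(10) - 1*(-44) = 54; iterating: f(2)=54, f(3)=44, f(4)=-10, f(5)=-54, f(6)=-44, f(7)=10, f(8)=54, f(9)=44, f(10)=-10, f(11)=-54; answer -54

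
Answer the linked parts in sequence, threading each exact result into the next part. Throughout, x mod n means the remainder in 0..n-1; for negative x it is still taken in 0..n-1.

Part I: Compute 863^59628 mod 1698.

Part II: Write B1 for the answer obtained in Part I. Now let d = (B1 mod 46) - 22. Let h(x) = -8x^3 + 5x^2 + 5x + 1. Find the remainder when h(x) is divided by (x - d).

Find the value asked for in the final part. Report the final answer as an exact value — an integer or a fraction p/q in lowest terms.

-25799

Part I: squarings mod 1698: 863^1=863, 863^2=1045, 863^4=211, 863^8=373, 863^16=1591, 863^32=1261, 863^64=793, 863^128=589, 863^256=529, 863^512=1369, 863^1024=1267, 863^2048=679, 863^4096=883, 863^8192=307, 863^16384=859, 863^32768=949; 863^59628 = 863^4 * 863^8 * 863^32 * 863^64 * 863^128 * 863^2048 * 863^8192 * 863^16384 * 863^32768 = 865 (mod 1698); answer 865
Part II: B1 = 865; d = 15; remainder = value at the root: -8*(15)^3 + 5*(15)^2 + 5*(15)^1 + 1 = (-27000) + (1125) + (75) + (1) = -25799; answer -25799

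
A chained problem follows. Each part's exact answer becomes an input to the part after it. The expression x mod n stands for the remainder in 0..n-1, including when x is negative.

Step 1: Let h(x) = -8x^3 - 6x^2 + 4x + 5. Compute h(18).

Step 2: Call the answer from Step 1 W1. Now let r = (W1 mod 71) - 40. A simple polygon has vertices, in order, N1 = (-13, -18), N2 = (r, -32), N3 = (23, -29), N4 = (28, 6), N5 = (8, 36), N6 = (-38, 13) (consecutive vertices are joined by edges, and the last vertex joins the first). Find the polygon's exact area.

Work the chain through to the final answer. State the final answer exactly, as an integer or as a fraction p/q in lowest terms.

2688

Step 1: -8*(18)^3 - 6*(18)^2 + 4*(18)^1 + 5 = (-46656) + (-1944) + (72) + (5) = -48523; answer -48523
Step 2: W1 = -48523; r = 1; cross terms: (-13*-32 - 1*-18)=434, (1*-29 - 23*-32)=707, (23*6 - 28*-29)=950, (28*36 - 8*6)=960, (8*13 - -38*36)=1472, (-38*-18 - -13*13)=853; twice the area = |5376| = 5376; area = 2688; answer 2688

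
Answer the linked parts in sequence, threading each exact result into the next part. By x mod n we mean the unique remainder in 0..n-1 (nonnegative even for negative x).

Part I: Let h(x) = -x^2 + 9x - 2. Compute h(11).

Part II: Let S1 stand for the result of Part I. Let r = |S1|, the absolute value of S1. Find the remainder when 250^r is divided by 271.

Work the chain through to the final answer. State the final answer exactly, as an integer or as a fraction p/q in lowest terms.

44

Part I: -1*(11)^2 + 9*(11)^1 - 2 = (-121) + (99) + (-2) = -24; answer -24
Part II: S1 = -24; r = 24; squarings mod 271: 250^1=250, 250^2=170, 250^4=174, 250^8=195, 250^16=85; 250^24 = 250^8 * 250^16 = 44 (mod 271); answer 44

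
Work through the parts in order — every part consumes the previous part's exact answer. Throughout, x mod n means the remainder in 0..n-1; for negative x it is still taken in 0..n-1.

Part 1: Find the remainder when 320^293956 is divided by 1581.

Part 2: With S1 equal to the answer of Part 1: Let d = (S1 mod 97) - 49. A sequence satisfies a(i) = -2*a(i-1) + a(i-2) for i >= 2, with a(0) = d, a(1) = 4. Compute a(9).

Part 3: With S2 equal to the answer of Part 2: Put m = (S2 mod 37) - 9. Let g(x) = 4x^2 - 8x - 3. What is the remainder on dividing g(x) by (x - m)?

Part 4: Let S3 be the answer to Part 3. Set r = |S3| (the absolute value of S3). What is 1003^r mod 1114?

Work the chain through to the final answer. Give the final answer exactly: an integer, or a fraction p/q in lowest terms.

981

Part 1: squarings mod 1581: 320^1=320, 320^2=1216, 320^4=421, 320^8=169, 320^16=103, 320^32=1123, 320^64=1072, 320^128=1378, 320^256=103, 320^512=1123, 320^1024=1072, 320^2048=1378, 320^4096=103, 320^8192=1123, 320^16384=1072, 320^32768=1378, 320^65536=103, 320^131072=1123, 320^262144=1072; 320^293956 = 320^4 * 320^64 * 320^1024 * 320^2048 * 320^4096 * 320^8192 * 320^16384 * 320^262144 = 1033 (mod 1581); answer 1033
Part 2: S1 = 1033; d = 14; a(2) = -2*(4) + 1*(14) = 6; iterating: a(2)=6, a(3)=-8, a(4)=22, a(5)=-52, a(6)=126, a(7)=-304, a(8)=734, a(9)=-1772; answer -1772
Part 3: S2 = -1772; m = -5; remainder = value at the root: 4*(-5)^2 - 8*(-5)^1 - 3 = (100) + (40) + (-3) = 137; answer 137
Part 4: S3 = 137; r = 137; squarings mod 1114: 1003^1=1003, 1003^2=67, 1003^4=33, 1003^8=1089, 1003^16=625, 1003^32=725, 1003^64=931, 1003^128=69; 1003^137 = 1003^1 * 1003^8 * 1003^128 = 981 (mod 1114); answer 981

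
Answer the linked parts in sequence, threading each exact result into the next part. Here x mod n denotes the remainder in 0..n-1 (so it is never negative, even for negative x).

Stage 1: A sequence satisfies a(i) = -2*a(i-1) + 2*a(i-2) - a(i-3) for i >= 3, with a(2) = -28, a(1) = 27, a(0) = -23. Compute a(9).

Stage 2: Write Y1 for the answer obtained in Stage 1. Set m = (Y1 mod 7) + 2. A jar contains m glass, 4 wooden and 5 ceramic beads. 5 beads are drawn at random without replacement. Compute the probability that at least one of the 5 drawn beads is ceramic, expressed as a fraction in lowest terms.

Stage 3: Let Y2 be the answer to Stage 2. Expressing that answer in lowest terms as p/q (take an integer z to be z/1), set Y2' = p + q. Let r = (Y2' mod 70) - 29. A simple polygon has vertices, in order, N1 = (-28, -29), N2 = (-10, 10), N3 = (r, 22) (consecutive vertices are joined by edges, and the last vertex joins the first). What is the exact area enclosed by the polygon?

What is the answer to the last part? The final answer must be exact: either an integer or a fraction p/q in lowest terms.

1539/2

Stage 1: a(3) = -2*(-28) + 2*(27) - 1*(-23) = 133; iterating: a(3)=133, a(4)=-349, a(5)=992, a(6)=-2815, a(7)=7963, a(8)=-22548, a(9)=63837; answer 63837
Stage 2: Y1 = 63837; m = 6; total draws C(15,5) = 3003; complement C(10,5) = 252; favorable 3003 - 252 = 2751; P = 131/143; answer 131/143
Stage 3: Y2 = 131/143; threaded value p + q = 274; r = 35; cross terms: (-28*10 - -10*-29)=-570, (-10*22 - 35*10)=-570, (35*-29 - -28*22)=-399; twice the area = |-1539| = 1539; area = 1539/2; answer 1539/2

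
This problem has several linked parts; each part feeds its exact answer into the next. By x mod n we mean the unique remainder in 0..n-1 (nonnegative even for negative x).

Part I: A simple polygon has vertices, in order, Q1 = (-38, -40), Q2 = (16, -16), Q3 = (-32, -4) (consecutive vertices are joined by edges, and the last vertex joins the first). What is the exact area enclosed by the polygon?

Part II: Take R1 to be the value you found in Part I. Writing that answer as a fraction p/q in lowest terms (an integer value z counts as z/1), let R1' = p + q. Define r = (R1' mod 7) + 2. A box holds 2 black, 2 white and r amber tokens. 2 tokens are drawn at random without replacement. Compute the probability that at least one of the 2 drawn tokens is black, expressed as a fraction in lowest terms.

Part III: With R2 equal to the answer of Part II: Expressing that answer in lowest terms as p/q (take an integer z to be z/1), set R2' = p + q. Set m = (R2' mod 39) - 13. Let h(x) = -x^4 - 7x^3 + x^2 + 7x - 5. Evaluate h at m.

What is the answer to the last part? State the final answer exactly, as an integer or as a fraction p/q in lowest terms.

Part I: cross terms: (-38*-16 - 16*-40)=1248, (16*-4 - -32*-16)=-576, (-32*-40 - -38*-4)=1128; twice the area = |1800| = 1800; area = 900; answer 900
Part II: R1 = 900; threaded value p + q = 901; r = 7; total draws C(11,2) = 55; complement C(9,2) = 36; favorable 55 - 36 = 19; P = 19/55; answer 19/55
Part III: R2 = 19/55; threaded value p + q = 74; m = 22; -1*(22)^4 - 7*(22)^3 + 1*(22)^2 + 7*(22)^1 - 5 = (-234256) + (-74536) + (484) + (154) + (-5) = -308159; answer -308159

-308159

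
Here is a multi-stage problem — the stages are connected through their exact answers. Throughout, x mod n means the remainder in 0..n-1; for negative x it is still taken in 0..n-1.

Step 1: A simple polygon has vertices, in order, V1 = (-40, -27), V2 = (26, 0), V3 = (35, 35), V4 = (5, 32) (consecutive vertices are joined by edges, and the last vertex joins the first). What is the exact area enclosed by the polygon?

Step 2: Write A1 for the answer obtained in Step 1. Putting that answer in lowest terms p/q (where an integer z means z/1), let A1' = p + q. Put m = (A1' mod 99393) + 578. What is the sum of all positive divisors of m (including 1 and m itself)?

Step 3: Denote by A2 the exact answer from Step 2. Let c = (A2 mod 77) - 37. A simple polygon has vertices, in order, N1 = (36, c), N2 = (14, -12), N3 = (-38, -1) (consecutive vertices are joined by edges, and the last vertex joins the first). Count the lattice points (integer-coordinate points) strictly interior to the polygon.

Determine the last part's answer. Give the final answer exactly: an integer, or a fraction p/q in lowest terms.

Step 1: cross terms: (-40*0 - 26*-27)=702, (26*35 - 35*0)=910, (35*32 - 5*35)=945, (5*-27 - -40*32)=1145; twice the area = |3702| = 3702; area = 1851; answer 1851
Step 2: A1 = 1851; threaded value p + q = 1852; m = 2430; 2430 = 2 * 3^5 * 5; sigma = (1 + 2) * (1 + 3 + 9 + 27 + 81 + 243) * (1 + 5) = 3 * 364 * 6 = 6552; answer 6552
Step 3: A2 = 6552; c = -30; cross terms: (36*-12 - 14*-30)=-12, (14*-1 - -38*-12)=-470, (-38*-30 - 36*-1)=1176; twice the area = |694| = 694; area = 347; boundary points = 2 + 1 + 1 = 4; strictly interior points = area - boundary/2 + 1 = 346; answer 346

346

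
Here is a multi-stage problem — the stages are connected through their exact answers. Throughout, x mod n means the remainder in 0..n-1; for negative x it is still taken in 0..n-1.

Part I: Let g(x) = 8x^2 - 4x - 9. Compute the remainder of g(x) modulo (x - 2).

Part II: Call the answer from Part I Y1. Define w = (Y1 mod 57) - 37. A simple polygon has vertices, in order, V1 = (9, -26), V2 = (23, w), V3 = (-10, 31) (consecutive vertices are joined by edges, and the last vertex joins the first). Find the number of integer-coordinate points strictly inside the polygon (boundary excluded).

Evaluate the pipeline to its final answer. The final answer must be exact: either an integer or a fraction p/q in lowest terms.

427

Part I: remainder = value at the root: 8*(2)^2 - 4*(2)^1 - 9 = (32) + (-8) + (-9) = 15; answer 15
Part II: Y1 = 15; w = -22; cross terms: (9*-22 - 23*-26)=400, (23*31 - -10*-22)=493, (-10*-26 - 9*31)=-19; twice the area = |874| = 874; area = 437; boundary points = 2 + 1 + 19 = 22; strictly interior points = area - boundary/2 + 1 = 427; answer 427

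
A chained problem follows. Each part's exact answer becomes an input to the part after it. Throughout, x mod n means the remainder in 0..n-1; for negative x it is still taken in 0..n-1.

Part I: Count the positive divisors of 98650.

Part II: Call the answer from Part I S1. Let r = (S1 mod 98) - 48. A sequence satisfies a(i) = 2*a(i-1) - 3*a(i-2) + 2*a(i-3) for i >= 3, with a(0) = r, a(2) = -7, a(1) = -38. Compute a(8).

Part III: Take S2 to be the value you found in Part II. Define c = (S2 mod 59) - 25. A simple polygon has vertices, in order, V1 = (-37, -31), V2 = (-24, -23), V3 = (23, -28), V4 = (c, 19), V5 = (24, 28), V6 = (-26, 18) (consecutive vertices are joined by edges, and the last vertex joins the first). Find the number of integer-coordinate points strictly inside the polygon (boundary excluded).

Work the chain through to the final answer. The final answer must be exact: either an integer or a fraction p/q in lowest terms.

1614

Part I: 98650 = 2 * 5^2 * 1973; number of divisors = (1+1) * (2+1) * (1+1) = 12; answer 12
Part II: S1 = 12; r = -36; a(3) = 2*(-7) - 3*(-38) + 2*(-36) = 28; iterating: a(3)=28, a(4)=1, a(5)=-96, a(6)=-139, a(7)=12, a(8)=249; answer 249
Part III: S2 = 249; c = -12; cross terms: (-37*-23 - -24*-31)=107, (-24*-28 - 23*-23)=1201, (23*19 - -12*-28)=101, (-12*28 - 24*19)=-792, (24*18 - -26*28)=1160, (-26*-31 - -37*18)=1472; twice the area = |3249| = 3249; area = 3249/2; boundary points = 1 + 1 + 1 + 9 + 10 + 1 = 23; strictly interior points = area - boundary/2 + 1 = 1614; answer 1614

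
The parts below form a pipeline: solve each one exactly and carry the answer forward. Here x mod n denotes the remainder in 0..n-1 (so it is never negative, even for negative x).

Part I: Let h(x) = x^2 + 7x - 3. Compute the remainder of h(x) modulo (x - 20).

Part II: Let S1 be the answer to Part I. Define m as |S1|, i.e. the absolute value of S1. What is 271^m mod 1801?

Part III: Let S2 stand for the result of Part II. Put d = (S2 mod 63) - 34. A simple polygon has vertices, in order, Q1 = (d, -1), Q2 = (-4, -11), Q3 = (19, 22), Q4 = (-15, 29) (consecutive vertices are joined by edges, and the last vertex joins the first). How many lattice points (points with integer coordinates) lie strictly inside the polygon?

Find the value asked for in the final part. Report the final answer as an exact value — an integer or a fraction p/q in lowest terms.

Part I: remainder = value at the root: 1*(20)^2 + 7*(20)^1 - 3 = (400) + (140) + (-3) = 537; answer 537
Part II: S1 = 537; m = 537; squarings mod 1801: 271^1=271, 271^2=1401, 271^4=1512, 271^8=675, 271^16=1773, 271^32=784, 271^64=515, 271^128=478, 271^256=1558, 271^512=1417; 271^537 = 271^1 * 271^8 * 271^16 * 271^512 = 535 (mod 1801); answer 535
Part III: S2 = 535; d = -3; cross terms: (-3*-11 - -4*-1)=29, (-4*22 - 19*-11)=121, (19*29 - -15*22)=881, (-15*-1 - -3*29)=102; twice the area = |1133| = 1133; area = 1133/2; boundary points = 1 + 1 + 1 + 6 = 9; strictly interior points = area - boundary/2 + 1 = 563; answer 563

563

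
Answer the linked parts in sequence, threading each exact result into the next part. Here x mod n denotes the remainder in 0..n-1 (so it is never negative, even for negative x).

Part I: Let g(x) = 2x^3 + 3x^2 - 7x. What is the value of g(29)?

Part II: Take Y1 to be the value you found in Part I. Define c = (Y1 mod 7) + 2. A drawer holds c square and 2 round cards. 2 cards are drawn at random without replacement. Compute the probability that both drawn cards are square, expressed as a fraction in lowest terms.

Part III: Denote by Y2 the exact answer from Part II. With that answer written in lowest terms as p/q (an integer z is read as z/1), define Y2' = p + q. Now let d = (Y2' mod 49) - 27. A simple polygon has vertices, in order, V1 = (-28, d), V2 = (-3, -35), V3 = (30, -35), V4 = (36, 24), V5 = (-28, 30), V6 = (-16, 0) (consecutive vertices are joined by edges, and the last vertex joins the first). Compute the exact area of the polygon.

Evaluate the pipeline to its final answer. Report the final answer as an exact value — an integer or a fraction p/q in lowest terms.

6451/2

Part I: 2*(29)^3 + 3*(29)^2 - 7*(29)^1 = (48778) + (2523) + (-203) = 51098; answer 51098
Part II: Y1 = 51098; c = 7; total draws C(9,2) = 36; favorable C(7,2) = 21; P = 7/12; answer 7/12
Part III: Y2 = 7/12; threaded value p + q = 19; d = -8; cross terms: (-28*-35 - -3*-8)=956, (-3*-35 - 30*-35)=1155, (30*24 - 36*-35)=1980, (36*30 - -28*24)=1752, (-28*0 - -16*30)=480, (-16*-8 - -28*0)=128; twice the area = |6451| = 6451; area = 6451/2; answer 6451/2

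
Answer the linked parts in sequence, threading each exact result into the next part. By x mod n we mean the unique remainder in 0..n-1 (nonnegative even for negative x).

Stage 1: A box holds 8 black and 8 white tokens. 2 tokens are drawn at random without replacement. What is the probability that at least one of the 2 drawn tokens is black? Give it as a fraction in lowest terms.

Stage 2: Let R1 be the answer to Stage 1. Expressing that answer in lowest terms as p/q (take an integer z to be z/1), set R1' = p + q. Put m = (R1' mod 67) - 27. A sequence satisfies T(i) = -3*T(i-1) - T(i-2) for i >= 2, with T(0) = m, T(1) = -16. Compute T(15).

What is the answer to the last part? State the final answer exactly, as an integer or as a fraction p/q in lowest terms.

Stage 1: total draws C(16,2) = 120; complement C(8,2) = 28; favorable 120 - 28 = 92; P = 23/30; answer 23/30
Stage 2: R1 = 23/30; threaded value p + q = 53; m = 26; T(2) = -3*(-16) - 1*(26) = 22; iterating: T(2)=22, T(3)=-50, T(4)=128, T(5)=-334, T(6)=874, T(7)=-2288, T(8)=5990, T(9)=-15682, T(10)=41056, T(11)=-107486, T(12)=281402, T(13)=-736720, T(14)=1928758, T(15)=-5049554; answer -5049554

-5049554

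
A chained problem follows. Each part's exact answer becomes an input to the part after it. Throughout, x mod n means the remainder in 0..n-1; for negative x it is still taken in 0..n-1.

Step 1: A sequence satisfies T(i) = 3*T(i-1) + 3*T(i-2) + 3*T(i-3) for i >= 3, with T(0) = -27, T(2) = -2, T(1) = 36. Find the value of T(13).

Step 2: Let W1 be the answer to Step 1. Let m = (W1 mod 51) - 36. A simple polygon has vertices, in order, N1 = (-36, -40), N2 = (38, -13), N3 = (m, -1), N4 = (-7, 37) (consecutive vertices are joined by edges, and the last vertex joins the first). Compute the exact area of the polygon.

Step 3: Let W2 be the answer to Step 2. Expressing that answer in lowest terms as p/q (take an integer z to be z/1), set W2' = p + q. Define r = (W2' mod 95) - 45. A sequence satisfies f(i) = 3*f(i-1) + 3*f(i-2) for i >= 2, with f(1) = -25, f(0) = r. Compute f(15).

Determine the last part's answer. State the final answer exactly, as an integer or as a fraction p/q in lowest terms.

Step 1: T(3) = 3*(-2) + 3*(36) + 3*(-27) = 21; iterating: T(3)=21, T(4)=165, T(5)=552, T(6)=2214, T(7)=8793, T(8)=34677, T(9)=137052, T(10)=541566, T(11)=2139885, T(12)=8455509, T(13)=33410880; answer 33410880
Step 2: W1 = 33410880; m = -21; cross terms: (-36*-13 - 38*-40)=1988, (38*-1 - -21*-13)=-311, (-21*37 - -7*-1)=-784, (-7*-40 - -36*37)=1612; twice the area = |2505| = 2505; area = 2505/2; answer 2505/2
Step 3: W2 = 2505/2; threaded value p + q = 2507; r = -8; f(2) = 3*(-25) + 3*(-8) = -99; iterating: f(2)=-99, f(3)=-372, f(4)=-1413, f(5)=-5355, f(6)=-20304, f(7)=-76977, f(8)=-291843, f(9)=-1106460, f(10)=-4194909, f(11)=-15904107, f(12)=-60297048, f(13)=-228603465, f(14)=-866701539, f(15)=-3285915012; answer -3285915012

-3285915012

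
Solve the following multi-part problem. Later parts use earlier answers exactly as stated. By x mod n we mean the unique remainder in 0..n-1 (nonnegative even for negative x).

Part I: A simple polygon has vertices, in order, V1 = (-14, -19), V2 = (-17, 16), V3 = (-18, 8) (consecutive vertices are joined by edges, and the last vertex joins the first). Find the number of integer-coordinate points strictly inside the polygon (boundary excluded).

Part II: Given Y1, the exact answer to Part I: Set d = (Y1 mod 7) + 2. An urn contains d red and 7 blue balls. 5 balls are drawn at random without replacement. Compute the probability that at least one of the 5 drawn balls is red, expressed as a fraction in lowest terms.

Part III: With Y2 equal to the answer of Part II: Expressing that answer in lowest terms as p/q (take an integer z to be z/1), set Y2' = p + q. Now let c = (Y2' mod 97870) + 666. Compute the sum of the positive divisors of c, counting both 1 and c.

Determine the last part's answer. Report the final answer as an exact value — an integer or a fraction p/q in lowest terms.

756

Part I: cross terms: (-14*16 - -17*-19)=-547, (-17*8 - -18*16)=152, (-18*-19 - -14*8)=454; twice the area = |59| = 59; area = 59/2; boundary points = 1 + 1 + 1 = 3; strictly interior points = area - boundary/2 + 1 = 29; answer 29
Part II: Y1 = 29; d = 3; total draws C(10,5) = 252; complement C(7,5) = 21; favorable 252 - 21 = 231; P = 11/12; answer 11/12
Part III: Y2 = 11/12; threaded value p + q = 23; c = 689; 689 = 13 * 53; sigma = (1 + 13) * (1 + 53) = 14 * 54 = 756; answer 756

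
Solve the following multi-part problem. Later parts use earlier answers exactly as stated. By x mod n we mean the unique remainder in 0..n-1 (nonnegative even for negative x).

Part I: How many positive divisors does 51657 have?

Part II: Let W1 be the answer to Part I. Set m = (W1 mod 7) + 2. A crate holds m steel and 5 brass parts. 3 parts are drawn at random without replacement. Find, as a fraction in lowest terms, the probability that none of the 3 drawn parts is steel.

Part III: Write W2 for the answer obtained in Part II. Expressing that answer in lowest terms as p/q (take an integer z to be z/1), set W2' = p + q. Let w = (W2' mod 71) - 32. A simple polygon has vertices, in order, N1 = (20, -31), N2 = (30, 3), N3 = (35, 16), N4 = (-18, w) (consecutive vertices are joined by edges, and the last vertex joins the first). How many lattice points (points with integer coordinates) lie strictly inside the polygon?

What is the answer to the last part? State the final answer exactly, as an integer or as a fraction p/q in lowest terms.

Part I: 51657 = 3 * 67 * 257; number of divisors = (1+1) * (1+1) * (1+1) = 8; answer 8
Part II: W1 = 8; m = 3; total draws C(8,3) = 56; favorable C(5,3) = 10; P = 5/28; answer 5/28
Part III: W2 = 5/28; threaded value p + q = 33; w = 1; cross terms: (20*3 - 30*-31)=990, (30*16 - 35*3)=375, (35*1 - -18*16)=323, (-18*-31 - 20*1)=538; twice the area = |2226| = 2226; area = 1113; boundary points = 2 + 1 + 1 + 2 = 6; strictly interior points = area - boundary/2 + 1 = 1111; answer 1111

1111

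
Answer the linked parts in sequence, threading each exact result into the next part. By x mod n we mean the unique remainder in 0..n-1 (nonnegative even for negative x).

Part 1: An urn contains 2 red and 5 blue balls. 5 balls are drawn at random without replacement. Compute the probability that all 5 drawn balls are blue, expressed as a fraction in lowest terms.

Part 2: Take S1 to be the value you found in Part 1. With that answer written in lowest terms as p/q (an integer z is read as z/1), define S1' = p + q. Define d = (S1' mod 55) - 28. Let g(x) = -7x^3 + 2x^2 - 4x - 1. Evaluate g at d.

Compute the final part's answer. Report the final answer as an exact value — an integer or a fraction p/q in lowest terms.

Part 1: total draws C(7,5) = 21; favorable C(5,5) = 1; P = 1/21; answer 1/21
Part 2: S1 = 1/21; threaded value p + q = 22; d = -6; -7*(-6)^3 + 2*(-6)^2 - 4*(-6)^1 - 1 = (1512) + (72) + (24) + (-1) = 1607; answer 1607

1607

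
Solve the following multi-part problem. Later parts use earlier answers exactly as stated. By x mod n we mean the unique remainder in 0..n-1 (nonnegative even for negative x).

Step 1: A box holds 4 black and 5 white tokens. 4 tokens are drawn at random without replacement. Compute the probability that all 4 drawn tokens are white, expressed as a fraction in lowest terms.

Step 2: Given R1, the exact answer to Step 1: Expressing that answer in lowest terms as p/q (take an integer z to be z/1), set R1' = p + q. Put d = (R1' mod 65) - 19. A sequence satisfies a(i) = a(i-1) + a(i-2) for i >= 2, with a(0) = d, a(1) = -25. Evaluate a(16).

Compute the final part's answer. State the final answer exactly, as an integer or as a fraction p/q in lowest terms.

-35655

Step 1: total draws C(9,4) = 126; favorable C(5,4) = 5; P = 5/126; answer 5/126
Step 2: R1 = 5/126; threaded value p + q = 131; d = -18; a(2) = 1*(-25) + 1*(-18) = -43; iterating: a(2)=-43, a(3)=-68, a(4)=-111, a(5)=-179, a(6)=-290, a(7)=-469, a(8)=-759, a(9)=-1228, a(10)=-1987, a(11)=-3215, a(12)=-5202, a(13)=-8417, a(14)=-13619, a(15)=-22036, a(16)=-35655; answer -35655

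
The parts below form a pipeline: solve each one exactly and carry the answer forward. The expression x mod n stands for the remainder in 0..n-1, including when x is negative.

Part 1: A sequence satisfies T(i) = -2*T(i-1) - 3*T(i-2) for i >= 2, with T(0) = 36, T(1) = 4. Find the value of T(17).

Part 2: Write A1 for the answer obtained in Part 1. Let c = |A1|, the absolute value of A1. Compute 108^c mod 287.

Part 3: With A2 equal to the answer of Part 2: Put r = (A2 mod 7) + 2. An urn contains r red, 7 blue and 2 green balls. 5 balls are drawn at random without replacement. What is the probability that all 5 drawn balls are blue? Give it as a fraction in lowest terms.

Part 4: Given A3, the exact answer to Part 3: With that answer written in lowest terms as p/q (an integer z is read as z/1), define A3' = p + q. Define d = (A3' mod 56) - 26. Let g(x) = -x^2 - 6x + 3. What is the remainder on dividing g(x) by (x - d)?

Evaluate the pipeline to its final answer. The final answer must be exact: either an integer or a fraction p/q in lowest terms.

Part 1: T(2) = -2*(4) - 3*(36) = -116; iterating: T(2)=-116, T(3)=220, T(4)=-92, T(5)=-476, T(6)=1228, T(7)=-1028, T(8)=-1628, T(9)=6340, T(10)=-7796, T(11)=-3428, T(12)=30244, T(13)=-50204, T(14)=9676, T(15)=131260, T(16)=-291548, T(17)=189316; answer 189316
Part 2: A1 = 189316; c = 189316; squarings mod 287: 108^1=108, 108^2=184, 108^4=277, 108^8=100, 108^16=242, 108^32=16, 108^64=256, 108^128=100, 108^256=242, 108^512=16, 108^1024=256, 108^2048=100, 108^4096=242, 108^8192=16, 108^16384=256, 108^32768=100, 108^65536=242, 108^131072=16; 108^189316 = 108^4 * 108^128 * 108^256 * 108^512 * 108^8192 * 108^16384 * 108^32768 * 108^131072 = 4 (mod 287); answer 4
Part 3: A2 = 4; r = 6; total draws C(15,5) = 3003; favorable C(7,5) = 21; P = 1/143; answer 1/143
Part 4: A3 = 1/143; threaded value p + q = 144; d = 6; remainder = value at the root: -1*(6)^2 - 6*(6)^1 + 3 = (-36) + (-36) + (3) = -69; answer -69

-69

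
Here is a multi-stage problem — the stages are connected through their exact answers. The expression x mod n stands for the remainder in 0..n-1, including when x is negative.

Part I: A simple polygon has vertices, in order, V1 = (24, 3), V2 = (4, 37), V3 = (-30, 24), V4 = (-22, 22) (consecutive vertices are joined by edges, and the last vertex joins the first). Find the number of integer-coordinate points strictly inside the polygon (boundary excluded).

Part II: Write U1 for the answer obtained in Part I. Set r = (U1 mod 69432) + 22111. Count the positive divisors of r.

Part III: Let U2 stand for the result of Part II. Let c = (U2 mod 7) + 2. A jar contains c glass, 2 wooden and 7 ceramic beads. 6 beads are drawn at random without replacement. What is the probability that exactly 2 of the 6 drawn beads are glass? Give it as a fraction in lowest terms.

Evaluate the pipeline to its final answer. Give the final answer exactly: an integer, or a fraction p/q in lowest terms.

63/143

Part I: cross terms: (24*37 - 4*3)=876, (4*24 - -30*37)=1206, (-30*22 - -22*24)=-132, (-22*3 - 24*22)=-594; twice the area = |1356| = 1356; area = 678; boundary points = 2 + 1 + 2 + 1 = 6; strictly interior points = area - boundary/2 + 1 = 676; answer 676
Part II: U1 = 676; r = 22787; 22787 is prime, so its only divisors are 1 and 22787; count = 2; answer 2
Part III: U2 = 2; c = 4; total draws C(13,6) = 1716; favorable C(4,2)*C(9,4) = 756; P = 63/143; answer 63/143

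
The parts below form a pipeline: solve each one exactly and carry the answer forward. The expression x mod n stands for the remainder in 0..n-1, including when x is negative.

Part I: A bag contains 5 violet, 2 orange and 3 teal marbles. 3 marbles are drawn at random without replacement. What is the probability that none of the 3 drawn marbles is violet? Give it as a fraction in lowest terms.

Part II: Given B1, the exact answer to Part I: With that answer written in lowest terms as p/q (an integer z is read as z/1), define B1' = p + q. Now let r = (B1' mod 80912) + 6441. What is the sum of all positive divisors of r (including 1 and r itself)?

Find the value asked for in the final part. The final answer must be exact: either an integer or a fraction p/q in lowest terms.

Part I: total draws C(10,3) = 120; favorable C(5,3) = 10; P = 1/12; answer 1/12
Part II: B1 = 1/12; threaded value p + q = 13; r = 6454; 6454 = 2 * 7 * 461; sigma = (1 + 2) * (1 + 7) * (1 + 461) = 3 * 8 * 462 = 11088; answer 11088

11088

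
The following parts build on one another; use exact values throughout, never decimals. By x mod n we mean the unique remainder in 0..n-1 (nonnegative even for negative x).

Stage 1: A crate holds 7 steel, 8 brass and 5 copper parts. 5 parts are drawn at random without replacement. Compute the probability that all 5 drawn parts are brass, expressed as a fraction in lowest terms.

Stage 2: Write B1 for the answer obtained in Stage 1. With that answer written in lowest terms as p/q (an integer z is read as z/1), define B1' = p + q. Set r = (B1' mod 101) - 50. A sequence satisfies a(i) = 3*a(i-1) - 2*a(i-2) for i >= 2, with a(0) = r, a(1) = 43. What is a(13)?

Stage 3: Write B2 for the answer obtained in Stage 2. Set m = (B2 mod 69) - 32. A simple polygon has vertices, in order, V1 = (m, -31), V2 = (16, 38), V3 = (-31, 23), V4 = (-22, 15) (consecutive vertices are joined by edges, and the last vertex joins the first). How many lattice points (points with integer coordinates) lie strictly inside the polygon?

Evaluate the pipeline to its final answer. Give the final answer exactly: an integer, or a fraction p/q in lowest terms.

Stage 1: total draws C(20,5) = 15504; favorable C(8,5) = 56; P = 7/1938; answer 7/1938
Stage 2: B1 = 7/1938; threaded value p + q = 1945; r = -24; a(2) = 3*(43) - 2*(-24) = 177; iterating: a(2)=177, a(3)=445, a(4)=981, a(5)=2053, a(6)=4197, a(7)=8485, a(8)=17061, a(9)=34213, a(10)=68517, a(11)=137125, a(12)=274341, a(13)=548773; answer 548773
Stage 3: B2 = 548773; m = -16; cross terms: (-16*38 - 16*-31)=-112, (16*23 - -31*38)=1546, (-31*15 - -22*23)=41, (-22*-31 - -16*15)=922; twice the area = |2397| = 2397; area = 2397/2; boundary points = 1 + 1 + 1 + 2 = 5; strictly interior points = area - boundary/2 + 1 = 1197; answer 1197

1197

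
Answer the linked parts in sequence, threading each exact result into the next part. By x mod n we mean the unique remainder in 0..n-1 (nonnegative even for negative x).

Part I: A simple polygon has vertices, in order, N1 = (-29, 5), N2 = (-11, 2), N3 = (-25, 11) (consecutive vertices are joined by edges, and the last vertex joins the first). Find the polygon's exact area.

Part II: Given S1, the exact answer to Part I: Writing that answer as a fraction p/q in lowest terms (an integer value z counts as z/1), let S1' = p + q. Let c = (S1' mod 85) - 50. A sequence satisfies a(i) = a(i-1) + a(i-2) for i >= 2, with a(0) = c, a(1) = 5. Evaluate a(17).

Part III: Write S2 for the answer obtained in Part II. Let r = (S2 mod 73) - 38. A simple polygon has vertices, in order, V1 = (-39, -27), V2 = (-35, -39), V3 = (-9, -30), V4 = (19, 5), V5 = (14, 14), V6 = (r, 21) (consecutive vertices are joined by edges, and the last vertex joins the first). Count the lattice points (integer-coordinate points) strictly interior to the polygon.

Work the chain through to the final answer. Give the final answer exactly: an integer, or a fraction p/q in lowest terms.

2162

Part I: cross terms: (-29*2 - -11*5)=-3, (-11*11 - -25*2)=-71, (-25*5 - -29*11)=194; twice the area = |120| = 120; area = 60; answer 60
Part II: S1 = 60; threaded value p + q = 61; c = 11; a(2) = 1*(5) + 1*(11) = 16; iterating: a(2)=16, a(3)=21, a(4)=37, a(5)=58, a(6)=95, a(7)=153, a(8)=248, a(9)=401, a(10)=649, a(11)=1050, a(12)=1699, a(13)=2749, a(14)=4448, a(15)=7197, a(16)=11645, a(17)=18842; answer 18842
Part III: S2 = 18842; r = -30; cross terms: (-39*-39 - -35*-27)=576, (-35*-30 - -9*-39)=699, (-9*5 - 19*-30)=525, (19*14 - 14*5)=196, (14*21 - -30*14)=714, (-30*-27 - -39*21)=1629; twice the area = |4339| = 4339; area = 4339/2; boundary points = 4 + 1 + 7 + 1 + 1 + 3 = 17; strictly interior points = area - boundary/2 + 1 = 2162; answer 2162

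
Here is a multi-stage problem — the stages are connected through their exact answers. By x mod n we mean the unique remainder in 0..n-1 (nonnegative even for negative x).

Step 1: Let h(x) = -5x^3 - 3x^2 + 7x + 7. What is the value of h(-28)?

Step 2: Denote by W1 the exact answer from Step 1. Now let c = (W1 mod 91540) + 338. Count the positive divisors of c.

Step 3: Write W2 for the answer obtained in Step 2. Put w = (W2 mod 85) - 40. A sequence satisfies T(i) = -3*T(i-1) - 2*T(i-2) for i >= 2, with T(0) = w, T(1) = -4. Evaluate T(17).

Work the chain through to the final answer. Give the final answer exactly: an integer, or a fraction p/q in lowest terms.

-4718524

Step 1: -5*(-28)^3 - 3*(-28)^2 + 7*(-28)^1 + 7 = (109760) + (-2352) + (-196) + (7) = 107219; answer 107219
Step 2: W1 = 107219; c = 16017; 16017 = 3 * 19 * 281; number of divisors = (1+1) * (1+1) * (1+1) = 8; answer 8
Step 3: W2 = 8; w = -32; T(2) = -3*(-4) - 2*(-32) = 76; iterating: T(2)=76, T(3)=-220, T(4)=508, T(5)=-1084, T(6)=2236, T(7)=-4540, T(8)=9148, T(9)=-18364, T(10)=36796, T(11)=-73660, T(12)=147388, T(13)=-294844, T(14)=589756, T(15)=-1179580, T(16)=2359228, T(17)=-4718524; answer -4718524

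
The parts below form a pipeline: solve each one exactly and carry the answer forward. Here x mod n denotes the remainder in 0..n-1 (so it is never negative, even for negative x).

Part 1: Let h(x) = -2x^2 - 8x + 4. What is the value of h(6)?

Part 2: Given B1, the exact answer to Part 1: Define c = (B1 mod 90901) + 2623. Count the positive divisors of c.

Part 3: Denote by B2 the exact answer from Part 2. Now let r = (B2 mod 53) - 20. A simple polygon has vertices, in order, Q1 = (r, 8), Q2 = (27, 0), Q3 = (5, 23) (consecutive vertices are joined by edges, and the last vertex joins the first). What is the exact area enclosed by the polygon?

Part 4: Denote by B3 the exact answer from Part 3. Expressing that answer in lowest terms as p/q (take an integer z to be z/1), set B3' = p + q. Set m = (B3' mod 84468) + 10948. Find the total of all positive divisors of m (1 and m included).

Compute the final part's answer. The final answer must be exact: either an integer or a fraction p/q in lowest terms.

11150

Part 1: -2*(6)^2 - 8*(6)^1 + 4 = (-72) + (-48) + (4) = -116; answer -116
Part 2: B1 = -116; c = 93408; 93408 = 2^5 * 3 * 7 * 139; number of divisors = (5+1) * (1+1) * (1+1) * (1+1) = 48; answer 48
Part 3: B2 = 48; r = 28; cross terms: (28*0 - 27*8)=-216, (27*23 - 5*0)=621, (5*8 - 28*23)=-604; twice the area = |-199| = 199; area = 199/2; answer 199/2
Part 4: B3 = 199/2; threaded value p + q = 201; m = 11149; 11149 is prime, so its only divisors are 1 and 11149; sigma = 1 + 11149 = 11150; answer 11150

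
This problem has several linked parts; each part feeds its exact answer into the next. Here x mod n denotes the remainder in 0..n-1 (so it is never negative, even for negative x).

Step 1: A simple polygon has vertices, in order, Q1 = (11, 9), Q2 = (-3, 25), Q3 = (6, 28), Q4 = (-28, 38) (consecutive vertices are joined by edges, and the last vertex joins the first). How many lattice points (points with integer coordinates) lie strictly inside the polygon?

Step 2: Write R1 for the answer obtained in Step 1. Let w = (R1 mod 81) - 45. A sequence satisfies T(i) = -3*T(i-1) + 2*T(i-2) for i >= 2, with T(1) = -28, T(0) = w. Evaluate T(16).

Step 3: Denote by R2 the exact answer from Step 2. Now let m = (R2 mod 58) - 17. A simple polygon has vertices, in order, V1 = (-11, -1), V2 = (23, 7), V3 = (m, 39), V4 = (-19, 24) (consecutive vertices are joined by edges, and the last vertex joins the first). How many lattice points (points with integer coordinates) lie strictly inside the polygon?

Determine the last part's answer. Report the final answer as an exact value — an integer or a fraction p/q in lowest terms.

1212

Step 1: cross terms: (11*25 - -3*9)=302, (-3*28 - 6*25)=-234, (6*38 - -28*28)=1012, (-28*9 - 11*38)=-670; twice the area = |410| = 410; area = 205; boundary points = 2 + 3 + 2 + 1 = 8; strictly interior points = area - boundary/2 + 1 = 202; answer 202
Step 2: R1 = 202; w = -5; T(2) = -3*(-28) + 2*(-5) = 74; iterating: T(2)=74, T(3)=-278, T(4)=982, T(5)=-3502, T(6)=12470, T(7)=-44414, T(8)=158182, T(9)=-563374, T(10)=2006486, T(11)=-7146206, T(12)=25451590, T(13)=-90647182, T(14)=322844726, T(15)=-1149828542, T(16)=4095175078; answer 4095175078
Step 3: R2 = 4095175078; m = 33; cross terms: (-11*7 - 23*-1)=-54, (23*39 - 33*7)=666, (33*24 - -19*39)=1533, (-19*-1 - -11*24)=283; twice the area = |2428| = 2428; area = 1214; boundary points = 2 + 2 + 1 + 1 = 6; strictly interior points = area - boundary/2 + 1 = 1212; answer 1212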